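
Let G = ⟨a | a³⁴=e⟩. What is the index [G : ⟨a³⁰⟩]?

First find ord(a³⁰) by computing successive powers:
  (a³⁰)¹ = a³⁰, (a³⁰)² = a²⁶, (a³⁰)³ = a²², (a³⁰)⁴ = a¹⁸, (a³⁰)⁵ = a¹⁴, (a³⁰)⁶ = a¹⁰, (a³⁰)⁷ = a⁶, (a³⁰)⁸ = a², (a³⁰)⁹ = a³², (a³⁰)¹⁰ = a²⁸, (a³⁰)¹¹ = a²⁴, (a³⁰)¹² = a²⁰, (a³⁰)¹³ = a¹⁶, (a³⁰)¹⁴ = a¹², (a³⁰)¹⁵ = a⁸, (a³⁰)¹⁶ = a⁴, (a³⁰)¹⁷ = e.
So |⟨a³⁰⟩| = ord(a³⁰) = 17. With |G| = 34, by Lagrange [G : ⟨a³⁰⟩] = 34/17 = 2.

Answer: 2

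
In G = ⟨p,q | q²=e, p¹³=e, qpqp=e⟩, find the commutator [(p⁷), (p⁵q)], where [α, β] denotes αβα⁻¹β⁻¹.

[(p⁷), (p⁵q)] = (p⁷)·(p⁵q)·(p⁷)⁻¹·(p⁵q)⁻¹.
  (p⁷) · (p⁵q) = p¹²q
  (p¹²q) · (p⁶) = p⁶q
  (p⁶q) · (p⁵q) = p

Answer: p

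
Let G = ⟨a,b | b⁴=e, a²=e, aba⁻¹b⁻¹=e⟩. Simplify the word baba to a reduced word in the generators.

Multiply left to right, reducing at each step:
  b · a = ab
  (ab) · b = ab²
  (ab²) · a = b²

Answer: b²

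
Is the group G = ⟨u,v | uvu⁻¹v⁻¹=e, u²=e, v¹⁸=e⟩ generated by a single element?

|G| = 36, but the maximum element order in G is 18 < 36. No single element generates all of G, so G is not cyclic.

Answer: No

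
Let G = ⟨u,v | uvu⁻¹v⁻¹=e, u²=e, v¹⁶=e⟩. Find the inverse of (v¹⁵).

The order of (v¹⁵) is 16 (smallest k with (v¹⁵)ᵏ = e), so (v¹⁵)⁻¹ = (v¹⁵)¹⁵ = v.
Check: (v¹⁵) · v → (v¹⁵) · v = e, giving e as required.

Answer: v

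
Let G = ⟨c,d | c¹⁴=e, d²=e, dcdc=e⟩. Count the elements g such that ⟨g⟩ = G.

⟨g⟩ = G would require ord(g) = |G| = 28, but the maximum element order in G is 14 < 28. So G is not cyclic and no single element generates it: the count is 0.

Answer: 0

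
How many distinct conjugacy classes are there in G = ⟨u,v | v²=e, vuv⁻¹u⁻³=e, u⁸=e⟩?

The conjugacy classes (representative and size) are:
  [e] (size 1), [u³] (size 2), [u²] (size 2), [u⁴] (size 1), [u⁵] (size 2), [u⁴v] (size 4), [uv] (size 4).
Class equation: 1 + 2 + 2 + 1 + 2 + 4 + 4 = 16 = |G|. So G has 7 conjugacy classes.

Answer: 7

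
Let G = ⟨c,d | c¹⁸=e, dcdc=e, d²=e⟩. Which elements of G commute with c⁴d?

⟨c⁴d⟩ ⊆ C_G(c⁴d) since powers of c⁴d commute with c⁴d; so |C_G(c⁴d)| ≥ |⟨c⁴d⟩| = 2.
By orbit–stabilizer, |C_G(c⁴d)| = |G| / |conj. class of c⁴d| = 36 / 9 = 4.
The 4 elements commuting with c⁴d are {e, c⁹, c⁴d, c¹³d}.

Answer: {e, c⁹, c⁴d, c¹³d}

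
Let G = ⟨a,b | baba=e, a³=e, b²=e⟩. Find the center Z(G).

An element z ∈ Z(G) iff z commutes with every generator.
For example e is central: e·a = a = a·e; e·b = b = b·e.
Whereas a ∉ Z(G) since a·b = ab ≠ a²b = b·a.
Checking each of the 6 elements this way gives Z(G) = {e}, of order 1.

Answer: {e}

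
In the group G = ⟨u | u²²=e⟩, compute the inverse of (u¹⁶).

The order of (u¹⁶) is 11 (smallest k with (u¹⁶)ᵏ = e), so (u¹⁶)⁻¹ = (u¹⁶)¹⁰ = u⁶.
Check: (u¹⁶) · (u⁶) → (u¹⁶) · u⁶ = e, giving e as required.

Answer: u⁶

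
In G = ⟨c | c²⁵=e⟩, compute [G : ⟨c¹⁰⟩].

First find ord(c¹⁰) by computing successive powers:
  (c¹⁰)¹ = c¹⁰, (c¹⁰)² = c²⁰, (c¹⁰)³ = c⁵, (c¹⁰)⁴ = c¹⁵, (c¹⁰)⁵ = e.
So |⟨c¹⁰⟩| = ord(c¹⁰) = 5. With |G| = 25, by Lagrange [G : ⟨c¹⁰⟩] = 25/5 = 5.

Answer: 5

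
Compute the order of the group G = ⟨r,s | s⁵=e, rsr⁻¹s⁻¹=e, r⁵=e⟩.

Enumerate words in the generators, reducing via the relations: the distinct elements are
  {e, r, s, rs, r², r³, r⁴, s², s³, s⁴, rs², rs³, rs⁴, r²s, r³s, r⁴s, r²s², r²s³, r²s⁴, r³s², r³s³, r³s⁴, r⁴s², r⁴s³, r⁴s⁴}.
No further products give new elements, so |G| = 25.

Answer: 25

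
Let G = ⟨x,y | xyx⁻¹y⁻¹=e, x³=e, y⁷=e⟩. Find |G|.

Enumerate words in the generators, reducing via the relations: the distinct elements are
  {e, x, y, xy, x², y², y³, y⁴, y⁵, y⁶, xy², xy³, xy⁴, xy⁵, xy⁶, x²y, x²y², x²y³, x²y⁴, x²y⁵, x²y⁶}.
No further products give new elements, so |G| = 21.

Answer: 21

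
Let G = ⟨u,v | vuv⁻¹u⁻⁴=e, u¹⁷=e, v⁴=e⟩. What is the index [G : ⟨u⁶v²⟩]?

First find ord(u⁶v²) by computing successive powers:
  (u⁶v²)¹ = u⁶v², (u⁶v²)² = e.
So |⟨u⁶v²⟩| = ord(u⁶v²) = 2. With |G| = 68, by Lagrange [G : ⟨u⁶v²⟩] = 68/2 = 34.

Answer: 34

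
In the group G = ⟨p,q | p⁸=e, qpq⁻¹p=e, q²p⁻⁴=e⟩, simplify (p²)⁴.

Compute successive powers of (p²), reducing at each step:
  (p²)²: (p²) · p² = p⁴
  (p²)³: (p⁴) · p² = p⁶
  (p²)⁴: (p⁶) · p² = e

Answer: e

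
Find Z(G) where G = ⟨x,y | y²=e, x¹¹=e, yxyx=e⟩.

An element z ∈ Z(G) iff z commutes with every generator.
For example e is central: e·x = x = x·e; e·y = y = y·e.
Whereas x ∉ Z(G) since x·y = xy ≠ x¹⁰y = y·x.
Checking each of the 22 elements this way gives Z(G) = {e}, of order 1.

Answer: {e}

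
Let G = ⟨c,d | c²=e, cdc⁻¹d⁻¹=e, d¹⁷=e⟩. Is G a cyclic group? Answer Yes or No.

|G| = 34. The element cd has order 34 (its powers give 34 distinct elements), so ⟨cd⟩ = G and G is cyclic.

Answer: Yes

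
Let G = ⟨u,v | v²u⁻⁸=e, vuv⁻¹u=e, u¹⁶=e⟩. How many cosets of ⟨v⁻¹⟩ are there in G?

First find ord(v⁻¹) by computing successive powers:
  (v⁻¹)¹ = v⁻¹, (v⁻¹)² = u⁸, (v⁻¹)³ = v, (v⁻¹)⁴ = e.
So |⟨v⁻¹⟩| = ord(v⁻¹) = 4. With |G| = 32, by Lagrange [G : ⟨v⁻¹⟩] = 32/4 = 8.

Answer: 8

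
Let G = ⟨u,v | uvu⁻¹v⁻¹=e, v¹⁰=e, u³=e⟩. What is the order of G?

Enumerate words in the generators, reducing via the relations: the distinct elements are
  {e, u, v, uv, u², v², v³, v⁴, v⁵, v⁶, v⁷, v⁸, v⁹, uv², uv³, uv⁴, uv⁵, uv⁶, uv⁷, uv⁸, uv⁹, u²v, u²v², u²v³, u²v⁴, u²v⁵, u²v⁶, u²v⁷, u²v⁸, u²v⁹}.
No further products give new elements, so |G| = 30.

Answer: 30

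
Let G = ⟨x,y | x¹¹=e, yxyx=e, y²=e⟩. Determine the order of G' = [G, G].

G' = [G, G] is generated by all commutators. The generator-pair commutators are: [x, y] = x².
The subgroup they normally generate is {e, x, x², x³, x⁴, x⁵, x⁶, x⁷, x⁸, x⁹, x¹⁰}, of order 11.
Check: |G/G'| = 22/11 = 2 is the order of the abelianisation.

Answer: 11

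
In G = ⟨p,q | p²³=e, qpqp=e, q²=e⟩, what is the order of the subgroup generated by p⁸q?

|⟨p⁸q⟩| equals the order of p⁸q. Compute successive powers until reaching e:
  (p⁸q)¹ = p⁸q, (p⁸q)² = e.
The smallest positive k with (p⁸q)ᵏ = e is 2, so |⟨p⁸q⟩| = 2.

Answer: 2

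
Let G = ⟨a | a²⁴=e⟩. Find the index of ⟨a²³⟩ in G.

First find ord(a²³) by computing successive powers:
  (a²³)¹ = a²³, (a²³)² = a²², (a²³)³ = a²¹, (a²³)⁴ = a²⁰, (a²³)⁵ = a¹⁹, (a²³)⁶ = a¹⁸, (a²³)⁷ = a¹⁷, (a²³)⁸ = a¹⁶, (a²³)⁹ = a¹⁵, (a²³)¹⁰ = a¹⁴, (a²³)¹¹ = a¹³, (a²³)¹² = a¹², (a²³)¹³ = a¹¹, (a²³)¹⁴ = a¹⁰, (a²³)¹⁵ = a⁹, (a²³)¹⁶ = a⁸, (a²³)¹⁷ = a⁷, (a²³)¹⁸ = a⁶, (a²³)¹⁹ = a⁵, (a²³)²⁰ = a⁴, (a²³)²¹ = a³, (a²³)²² = a², (a²³)²³ = a, (a²³)²⁴ = e.
So |⟨a²³⟩| = ord(a²³) = 24. With |G| = 24, by Lagrange [G : ⟨a²³⟩] = 24/24 = 1.

Answer: 1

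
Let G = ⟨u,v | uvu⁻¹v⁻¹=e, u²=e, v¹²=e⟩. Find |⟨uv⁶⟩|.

|⟨uv⁶⟩| equals the order of uv⁶. Compute successive powers until reaching e:
  (uv⁶)¹ = uv⁶, (uv⁶)² = e.
The smallest positive k with (uv⁶)ᵏ = e is 2, so |⟨uv⁶⟩| = 2.

Answer: 2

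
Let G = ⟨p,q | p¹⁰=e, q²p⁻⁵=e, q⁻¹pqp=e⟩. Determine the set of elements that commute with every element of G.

An element z ∈ Z(G) iff z commutes with every generator.
For example p⁵ is central: (p⁵)·p = p⁶ = p·(p⁵); (p⁵)·q = q⁻¹ = q·(p⁵).
Whereas p ∉ Z(G) since p·q = pq ≠ p⁴q⁻¹ = q·p.
Checking each of the 20 elements this way gives Z(G) = {e, p⁵}, of order 2.

Answer: {e, p⁵}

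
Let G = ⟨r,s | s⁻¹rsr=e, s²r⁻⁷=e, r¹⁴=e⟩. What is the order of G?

Enumerate words in the generators, reducing via the relations: the distinct elements are
  {e, r, s, rs, r², r³, r⁴, r⁵, r⁶, r⁷, r⁸, r⁹, r²s, r³s, r¹², r¹³, r¹¹, r¹⁰, r⁴s, r⁵s, r⁶s, s⁻¹, rs⁻¹, r²s⁻¹, r³s⁻¹, r⁴s⁻¹, r⁵s⁻¹, r⁶s⁻¹}.
No further products give new elements, so |G| = 28.

Answer: 28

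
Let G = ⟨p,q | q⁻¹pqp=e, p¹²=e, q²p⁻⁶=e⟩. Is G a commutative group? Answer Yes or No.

p·q = pq but q·p = p⁵q⁻¹, so p·q ≠ q·p and G is not abelian.

Answer: No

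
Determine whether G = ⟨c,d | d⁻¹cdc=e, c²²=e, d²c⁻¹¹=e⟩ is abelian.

c·d = cd but d·c = c¹⁰d⁻¹, so c·d ≠ d·c and G is not abelian.

Answer: No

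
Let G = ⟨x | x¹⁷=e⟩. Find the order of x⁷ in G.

Compute successive powers until reaching e:
  (x⁷)¹ = x⁷, (x⁷)² = x¹⁴, (x⁷)³ = x⁴, (x⁷)⁴ = x¹¹, (x⁷)⁵ = x, (x⁷)⁶ = x⁸, (x⁷)⁷ = x¹⁵, (x⁷)⁸ = x⁵, (x⁷)⁹ = x¹², (x⁷)¹⁰ = x², (x⁷)¹¹ = x⁹, (x⁷)¹² = x¹⁶, (x⁷)¹³ = x⁶, (x⁷)¹⁴ = x¹³, (x⁷)¹⁵ = x³, (x⁷)¹⁶ = x¹⁰, (x⁷)¹⁷ = e.
The smallest positive k with (x⁷)ᵏ = e is 17.

Answer: 17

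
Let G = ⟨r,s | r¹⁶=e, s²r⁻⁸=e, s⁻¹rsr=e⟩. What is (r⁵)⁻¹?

The order of (r⁵) is 16 (smallest k with (r⁵)ᵏ = e), so (r⁵)⁻¹ = (r⁵)¹⁵ = r¹¹.
Check: (r⁵) · (r¹¹) → (r⁵) · r¹¹ = e, giving e as required.

Answer: r¹¹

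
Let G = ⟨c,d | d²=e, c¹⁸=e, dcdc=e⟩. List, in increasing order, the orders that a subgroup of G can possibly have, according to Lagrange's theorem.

|G| = 36 = 2² · 3². By Lagrange's theorem the order of any subgroup divides 36; the divisors of 36 are 1, 2, 3, 4, 6, 9, 12, 18, 36.

Answer: 1, 2, 3, 4, 6, 9, 12, 18, 36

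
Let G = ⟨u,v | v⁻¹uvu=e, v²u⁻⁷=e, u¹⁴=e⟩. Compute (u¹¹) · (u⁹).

Compute (u¹¹) · (u⁹) by multiplying left to right and reducing via the relations at each step:
  (u¹¹) · u⁹ = u⁶

Answer: u⁶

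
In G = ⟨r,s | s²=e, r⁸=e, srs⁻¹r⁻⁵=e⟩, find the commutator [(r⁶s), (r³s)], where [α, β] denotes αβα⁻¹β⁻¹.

[(r⁶s), (r³s)] = (r⁶s)·(r³s)·(r⁶s)⁻¹·(r³s)⁻¹.
  (r⁶s) · (r³s) = r⁵
  (r⁵) · (r²s) = r⁷s
  (r⁷s) · (rs) = r⁴

Answer: r⁴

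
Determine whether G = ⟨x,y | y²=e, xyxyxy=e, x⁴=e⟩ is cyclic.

Every cyclic group is abelian. But x·y = xy while y·x = yx, so x·y ≠ y·x and G is not abelian. Hence G is not cyclic.

Answer: No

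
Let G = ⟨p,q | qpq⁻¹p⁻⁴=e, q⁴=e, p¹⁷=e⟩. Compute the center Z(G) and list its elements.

An element z ∈ Z(G) iff z commutes with every generator.
For example e is central: e·p = p = p·e; e·q = q = q·e.
Whereas p ∉ Z(G) since p·q = pq ≠ p⁴q = q·p.
Checking each of the 68 elements this way gives Z(G) = {e}, of order 1.

Answer: {e}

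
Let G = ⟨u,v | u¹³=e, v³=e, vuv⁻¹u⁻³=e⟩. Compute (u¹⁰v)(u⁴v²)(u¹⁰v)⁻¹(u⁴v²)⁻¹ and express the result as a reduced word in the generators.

[(u¹⁰v), (u⁴v²)] = (u¹⁰v)·(u⁴v²)·(u¹⁰v)⁻¹·(u⁴v²)⁻¹.
  (u¹⁰v) · (u⁴v²) = u⁹
  (u⁹) · (uv²) = u¹⁰v²
  (u¹⁰v²) · (uv) = u⁶

Answer: u⁶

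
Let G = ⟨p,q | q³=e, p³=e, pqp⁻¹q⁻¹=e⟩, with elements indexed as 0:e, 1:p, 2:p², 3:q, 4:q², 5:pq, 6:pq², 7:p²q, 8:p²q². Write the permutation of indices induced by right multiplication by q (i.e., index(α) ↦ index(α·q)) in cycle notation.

(0 3 4)(1 5 6)(2 7 8)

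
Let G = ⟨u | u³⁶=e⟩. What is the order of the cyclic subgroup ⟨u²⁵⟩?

|⟨u²⁵⟩| equals the order of u²⁵. Compute successive powers until reaching e:
  (u²⁵)¹ = u²⁵, (u²⁵)² = u¹⁴, (u²⁵)³ = u³, (u²⁵)⁴ = u²⁸, (u²⁵)⁵ = u¹⁷, (u²⁵)⁶ = u⁶, (u²⁵)⁷ = u³¹, (u²⁵)⁸ = u²⁰, (u²⁵)⁹ = u⁹, (u²⁵)¹⁰ = u³⁴, (u²⁵)¹¹ = u²³, (u²⁵)¹² = u¹², (u²⁵)¹³ = u, (u²⁵)¹⁴ = u²⁶, (u²⁵)¹⁵ = u¹⁵, (u²⁵)¹⁶ = u⁴, (u²⁵)¹⁷ = u²⁹, (u²⁵)¹⁸ = u¹⁸, (u²⁵)¹⁹ = u⁷, (u²⁵)²⁰ = u³², (u²⁵)²¹ = u²¹, (u²⁵)²² = u¹⁰, (u²⁵)²³ = u³⁵, (u²⁵)²⁴ = u²⁴, (u²⁵)²⁵ = u¹³, (u²⁵)²⁶ = u², (u²⁵)²⁷ = u²⁷, (u²⁵)²⁸ = u¹⁶, (u²⁵)²⁹ = u⁵, (u²⁵)³⁰ = u³⁰, (u²⁵)³¹ = u¹⁹, (u²⁵)³² = u⁸, (u²⁵)³³ = u³³, (u²⁵)³⁴ = u²², (u²⁵)³⁵ = u¹¹, (u²⁵)³⁶ = e.
The smallest positive k with (u²⁵)ᵏ = e is 36, so |⟨u²⁵⟩| = 36.

Answer: 36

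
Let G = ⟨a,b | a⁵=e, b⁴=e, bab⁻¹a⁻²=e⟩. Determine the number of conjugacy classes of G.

The conjugacy classes (representative and size) are:
  [e] (size 1), [a⁴] (size 4), [a²b] (size 5), [b²] (size 5), [a³b³] (size 5).
Class equation: 1 + 4 + 5 + 5 + 5 = 20 = |G|. So G has 5 conjugacy classes.

Answer: 5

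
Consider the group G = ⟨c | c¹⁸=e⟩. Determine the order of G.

G is generated by a single element, so G is cyclic. The relator gives c¹⁸ = e and no smaller power is forced to be e, so the 18 powers {c, e, c², c³, c⁴, c⁵, c⁶, c⁷, c⁸, c⁹, c¹², c¹³, c¹¹, c¹⁰, c¹⁴, c¹⁵, c¹⁶, c¹⁷} are distinct. Hence |G| = 18.

Answer: 18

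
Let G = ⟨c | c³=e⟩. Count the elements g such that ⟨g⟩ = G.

G is cyclic of order 3. An element generates G iff its order is 3, and a cyclic group of order 3 has exactly φ(3) = 2 such elements.

Answer: 2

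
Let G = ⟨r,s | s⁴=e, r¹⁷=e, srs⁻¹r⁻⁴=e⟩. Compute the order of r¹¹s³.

Compute successive powers until reaching e:
  (r¹¹s³)¹ = r¹¹s³, (r¹¹s³)² = rs², (r¹¹s³)³ = r⁷s, (r¹¹s³)⁴ = e.
The smallest positive k with (r¹¹s³)ᵏ = e is 4.

Answer: 4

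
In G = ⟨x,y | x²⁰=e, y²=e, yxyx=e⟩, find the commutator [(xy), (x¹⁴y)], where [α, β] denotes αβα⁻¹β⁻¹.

[(xy), (x¹⁴y)] = (xy)·(x¹⁴y)·(xy)⁻¹·(x¹⁴y)⁻¹.
  (xy) · (x¹⁴y) = x⁷
  (x⁷) · (xy) = x⁸y
  (x⁸y) · (x¹⁴y) = x¹⁴

Answer: x¹⁴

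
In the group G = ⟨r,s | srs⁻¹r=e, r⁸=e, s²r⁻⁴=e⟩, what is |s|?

Compute successive powers until reaching e:
  s¹ = s, s² = r⁴, s³ = s⁻¹, s⁴ = e.
The smallest positive k with sᵏ = e is 4.

Answer: 4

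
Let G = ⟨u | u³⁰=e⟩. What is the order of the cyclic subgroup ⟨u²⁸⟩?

|⟨u²⁸⟩| equals the order of u²⁸. Compute successive powers until reaching e:
  (u²⁸)¹ = u²⁸, (u²⁸)² = u²⁶, (u²⁸)³ = u²⁴, (u²⁸)⁴ = u²², (u²⁸)⁵ = u²⁰, (u²⁸)⁶ = u¹⁸, (u²⁸)⁷ = u¹⁶, (u²⁸)⁸ = u¹⁴, (u²⁸)⁹ = u¹², (u²⁸)¹⁰ = u¹⁰, (u²⁸)¹¹ = u⁸, (u²⁸)¹² = u⁶, (u²⁸)¹³ = u⁴, (u²⁸)¹⁴ = u², (u²⁸)¹⁵ = e.
The smallest positive k with (u²⁸)ᵏ = e is 15, so |⟨u²⁸⟩| = 15.

Answer: 15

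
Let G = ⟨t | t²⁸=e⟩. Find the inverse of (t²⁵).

The order of (t²⁵) is 28 (smallest k with (t²⁵)ᵏ = e), so (t²⁵)⁻¹ = (t²⁵)²⁷ = t³.
Check: (t²⁵) · (t³) → (t²⁵) · t³ = e, giving e as required.

Answer: t³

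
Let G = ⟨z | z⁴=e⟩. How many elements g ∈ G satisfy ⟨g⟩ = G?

G is cyclic of order 4. An element generates G iff its order is 4, and a cyclic group of order 4 has exactly φ(4) = 2 such elements.

Answer: 2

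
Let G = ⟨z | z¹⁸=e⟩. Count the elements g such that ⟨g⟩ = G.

G is cyclic of order 18. An element generates G iff its order is 18, and a cyclic group of order 18 has exactly φ(18) = 6 such elements.

Answer: 6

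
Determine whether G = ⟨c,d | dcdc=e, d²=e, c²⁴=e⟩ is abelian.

c·d = cd but d·c = c²³d, so c·d ≠ d·c and G is not abelian.

Answer: No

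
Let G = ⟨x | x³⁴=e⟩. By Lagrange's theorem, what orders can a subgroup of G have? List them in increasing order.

|G| = 34 = 2 · 17. By Lagrange's theorem the order of any subgroup divides 34; the divisors of 34 are 1, 2, 17, 34.

Answer: 1, 2, 17, 34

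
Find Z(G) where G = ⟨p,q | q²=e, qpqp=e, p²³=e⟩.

An element z ∈ Z(G) iff z commutes with every generator.
For example e is central: e·p = p = p·e; e·q = q = q·e.
Whereas p ∉ Z(G) since p·q = pq ≠ p²²q = q·p.
Checking each of the 46 elements this way gives Z(G) = {e}, of order 1.

Answer: {e}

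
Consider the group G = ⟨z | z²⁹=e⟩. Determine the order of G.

G is generated by a single element, so G is cyclic. The relator gives z²⁹ = e and no smaller power is forced to be e, so the 29 powers {e, z, z², z³, z⁴, z⁵, z⁶, z⁷, z⁸, z⁹, z²², z²³, z²¹, z²⁰, z²⁴, z²⁵, z²⁶, z²⁷, z²⁸, z¹², z¹³, z¹¹, z¹⁰, z¹⁴, z¹⁵, z¹⁶, z¹⁷, z¹⁸, z¹⁹} are distinct. Hence |G| = 29.

Answer: 29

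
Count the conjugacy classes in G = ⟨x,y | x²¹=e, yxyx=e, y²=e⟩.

The conjugacy classes (representative and size) are:
  [e] (size 1), [x²⁰] (size 2), [x²] (size 2), [x³] (size 2), [x¹⁷] (size 2), [x⁵] (size 2), [x⁶] (size 2), [x⁷] (size 2), [x⁸] (size 2), [x⁹] (size 2), [x¹⁰] (size 2), [y] (size 21).
Class equation: 1 + 2 + 2 + 2 + 2 + 2 + 2 + 2 + 2 + 2 + 2 + 21 = 42 = |G|. So G has 12 conjugacy classes.

Answer: 12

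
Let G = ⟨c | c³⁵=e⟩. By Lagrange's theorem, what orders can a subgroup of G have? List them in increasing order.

|G| = 35 = 5 · 7. By Lagrange's theorem the order of any subgroup divides 35; the divisors of 35 are 1, 5, 7, 35.

Answer: 1, 5, 7, 35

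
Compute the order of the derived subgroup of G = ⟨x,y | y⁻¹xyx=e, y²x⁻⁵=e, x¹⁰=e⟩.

G' = [G, G] is generated by all commutators. The generator-pair commutators are: [x, y] = x².
The subgroup they normally generate is {e, x², x⁴, x⁶, x⁸}, of order 5.
Check: |G/G'| = 20/5 = 4 is the order of the abelianisation.

Answer: 5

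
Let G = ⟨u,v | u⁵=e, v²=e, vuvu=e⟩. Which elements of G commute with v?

⟨v⟩ ⊆ C_G(v) since powers of v commute with v; so |C_G(v)| ≥ |⟨v⟩| = 2.
By orbit–stabilizer, |C_G(v)| = |G| / |conj. class of v| = 10 / 5 = 2.
The 2 elements commuting with v are {e, v}.

Answer: {e, v}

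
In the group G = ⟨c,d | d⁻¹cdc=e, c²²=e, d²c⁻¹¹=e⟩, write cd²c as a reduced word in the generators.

Multiply left to right, reducing at each step:
  c · d² = c¹²
  (c¹²) · c = c¹³

Answer: c¹³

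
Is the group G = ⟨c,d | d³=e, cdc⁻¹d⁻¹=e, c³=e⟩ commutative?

Each pair of generators commutes: c·d = cd = d·c. Since the generators pairwise commute, every element of G commutes with every other, so G is abelian.

Answer: Yes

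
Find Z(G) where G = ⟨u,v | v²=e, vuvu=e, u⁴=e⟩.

An element z ∈ Z(G) iff z commutes with every generator.
For example u² is central: (u²)·u = u³ = u·(u²); (u²)·v = u²v = v·(u²).
Whereas u ∉ Z(G) since u·v = uv ≠ u³v = v·u.
Checking each of the 8 elements this way gives Z(G) = {e, u²}, of order 2.

Answer: {e, u²}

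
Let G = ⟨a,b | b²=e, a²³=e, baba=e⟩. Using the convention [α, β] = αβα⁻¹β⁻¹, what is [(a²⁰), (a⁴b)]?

[(a²⁰), (a⁴b)] = (a²⁰)·(a⁴b)·(a²⁰)⁻¹·(a⁴b)⁻¹.
  (a²⁰) · (a⁴b) = ab
  (ab) · (a³) = a²¹b
  (a²¹b) · (a⁴b) = a¹⁷

Answer: a¹⁷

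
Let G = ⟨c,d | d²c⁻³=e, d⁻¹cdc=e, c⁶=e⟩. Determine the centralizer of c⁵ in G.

⟨c⁵⟩ ⊆ C_G(c⁵) since powers of c⁵ commute with c⁵; so |C_G(c⁵)| ≥ |⟨c⁵⟩| = 6.
By orbit–stabilizer, |C_G(c⁵)| = |G| / |conj. class of c⁵| = 12 / 2 = 6.
The 6 elements commuting with c⁵ are {e, c, c², c³, c⁴, c⁵}.

Answer: {e, c, c², c³, c⁴, c⁵}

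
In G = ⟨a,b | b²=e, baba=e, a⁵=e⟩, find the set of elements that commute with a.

⟨a⟩ ⊆ C_G(a) since powers of a commute with a; so |C_G(a)| ≥ |⟨a⟩| = 5.
By orbit–stabilizer, |C_G(a)| = |G| / |conj. class of a| = 10 / 2 = 5.
The 5 elements commuting with a are {e, a, a², a³, a⁴}.

Answer: {e, a, a², a³, a⁴}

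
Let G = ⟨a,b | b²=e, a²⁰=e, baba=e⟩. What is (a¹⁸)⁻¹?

The order of (a¹⁸) is 10 (smallest k with (a¹⁸)ᵏ = e), so (a¹⁸)⁻¹ = (a¹⁸)⁹ = a².
Check: (a¹⁸) · (a²) → (a¹⁸) · a² = e, giving e as required.

Answer: a²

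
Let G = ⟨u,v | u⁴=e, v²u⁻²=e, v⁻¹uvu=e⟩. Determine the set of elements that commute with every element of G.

An element z ∈ Z(G) iff z commutes with every generator.
For example u² is central: (u²)·u = u³ = u·(u²); (u²)·v = v⁻¹ = v·(u²).
Whereas u ∉ Z(G) since u·v = uv ≠ uv⁻¹ = v·u.
Checking each of the 8 elements this way gives Z(G) = {e, u²}, of order 2.

Answer: {e, u²}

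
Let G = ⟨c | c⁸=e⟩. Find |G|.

G is generated by a single element, so G is cyclic. The relator gives c⁸ = e and no smaller power is forced to be e, so the 8 powers {c, e, c², c³, c⁴, c⁵, c⁶, c⁷} are distinct. Hence |G| = 8.

Answer: 8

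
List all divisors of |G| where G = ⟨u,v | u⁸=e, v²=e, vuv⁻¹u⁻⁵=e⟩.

|G| = 16 = 2⁴. By Lagrange's theorem the order of any subgroup divides 16; the divisors of 16 are 1, 2, 4, 8, 16.

Answer: 1, 2, 4, 8, 16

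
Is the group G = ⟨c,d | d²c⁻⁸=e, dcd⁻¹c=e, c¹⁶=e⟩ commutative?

c·d = cd but d·c = c⁷d⁻¹, so c·d ≠ d·c and G is not abelian.

Answer: No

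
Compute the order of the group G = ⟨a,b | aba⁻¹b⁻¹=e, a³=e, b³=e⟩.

Enumerate words in the generators, reducing via the relations: the distinct elements are
  {a, b, e, ab, a², b², ab², a²b, a²b²}.
No further products give new elements, so |G| = 9.

Answer: 9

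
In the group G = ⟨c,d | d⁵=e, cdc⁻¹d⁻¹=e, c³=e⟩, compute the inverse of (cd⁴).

The order of (cd⁴) is 15 (smallest k with (cd⁴)ᵏ = e), so (cd⁴)⁻¹ = (cd⁴)¹⁴ = c²d.
Check: (cd⁴) · (c²d) → (cd⁴) · c² = d⁴;   (d⁴) · d = e, giving e as required.

Answer: c²d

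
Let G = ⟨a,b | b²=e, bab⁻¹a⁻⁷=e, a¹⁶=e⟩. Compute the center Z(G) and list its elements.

An element z ∈ Z(G) iff z commutes with every generator.
For example a⁸ is central: (a⁸)·a = a⁹ = a·(a⁸); (a⁸)·b = a⁸b = b·(a⁸).
Whereas a ∉ Z(G) since a·b = ab ≠ a⁷b = b·a.
Checking each of the 32 elements this way gives Z(G) = {e, a⁸}, of order 2.

Answer: {e, a⁸}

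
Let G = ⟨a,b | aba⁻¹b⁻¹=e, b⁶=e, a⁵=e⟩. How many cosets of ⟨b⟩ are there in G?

First find ord(b) by computing successive powers:
  b¹ = b, b² = b², b³ = b³, b⁴ = b⁴, b⁵ = b⁵, b⁶ = e.
So |⟨b⟩| = ord(b) = 6. With |G| = 30, by Lagrange [G : ⟨b⟩] = 30/6 = 5.

Answer: 5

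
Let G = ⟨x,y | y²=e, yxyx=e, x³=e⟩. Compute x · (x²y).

Compute x · (x²y) by multiplying left to right and reducing via the relations at each step:
  x · x² = e
  e · y = y

Answer: y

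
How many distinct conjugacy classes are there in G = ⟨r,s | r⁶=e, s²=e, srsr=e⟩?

The conjugacy classes (representative and size) are:
  [e] (size 1), [r⁵] (size 2), [r⁴] (size 2), [r³] (size 1), [s] (size 3), [r³s] (size 3).
Class equation: 1 + 2 + 2 + 1 + 3 + 3 = 12 = |G|. So G has 6 conjugacy classes.

Answer: 6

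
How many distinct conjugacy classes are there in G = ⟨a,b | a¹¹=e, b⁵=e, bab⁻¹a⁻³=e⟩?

The conjugacy classes (representative and size) are:
  [e] (size 1), [a³] (size 5), [a⁶] (size 5), [a⁷b] (size 11), [a⁹b²] (size 11), [a⁷b³] (size 11), [a⁷b⁴] (size 11).
Class equation: 1 + 5 + 5 + 11 + 11 + 11 + 11 = 55 = |G|. So G has 7 conjugacy classes.

Answer: 7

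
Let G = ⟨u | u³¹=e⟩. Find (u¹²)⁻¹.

The order of (u¹²) is 31 (smallest k with (u¹²)ᵏ = e), so (u¹²)⁻¹ = (u¹²)³⁰ = u¹⁹.
Check: (u¹²) · (u¹⁹) → (u¹²) · u¹⁹ = e, giving e as required.

Answer: u¹⁹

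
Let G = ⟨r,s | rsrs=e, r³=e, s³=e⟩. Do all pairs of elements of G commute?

r·s = rs but s·r = r²s², so r·s ≠ s·r and G is not abelian.

Answer: No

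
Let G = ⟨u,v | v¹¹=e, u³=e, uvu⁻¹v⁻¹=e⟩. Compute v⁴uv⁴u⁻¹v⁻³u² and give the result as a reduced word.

Multiply left to right, reducing at each step:
  (v⁴) · u = uv⁴
  (uv⁴) · v⁴ = uv⁸
  (uv⁸) · u⁻¹ = v⁸
  (v⁸) · v⁻³ = v⁵
  (v⁵) · u² = u²v⁵

Answer: u²v⁵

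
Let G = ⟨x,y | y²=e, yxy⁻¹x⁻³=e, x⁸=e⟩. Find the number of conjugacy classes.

The conjugacy classes (representative and size) are:
  [e] (size 1), [x³] (size 2), [x²] (size 2), [x⁴] (size 1), [x⁵] (size 2), [x⁴y] (size 4), [xy] (size 4).
Class equation: 1 + 2 + 2 + 1 + 2 + 4 + 4 = 16 = |G|. So G has 7 conjugacy classes.

Answer: 7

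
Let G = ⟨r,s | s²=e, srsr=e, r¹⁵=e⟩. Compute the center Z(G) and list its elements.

An element z ∈ Z(G) iff z commutes with every generator.
For example e is central: e·r = r = r·e; e·s = s = s·e.
Whereas r ∉ Z(G) since r·s = rs ≠ r¹⁴s = s·r.
Checking each of the 30 elements this way gives Z(G) = {e}, of order 1.

Answer: {e}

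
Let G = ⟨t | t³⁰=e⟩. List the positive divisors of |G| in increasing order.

|G| = 30 = 2 · 3 · 5. By Lagrange's theorem the order of any subgroup divides 30; the divisors of 30 are 1, 2, 3, 5, 6, 10, 15, 30.

Answer: 1, 2, 3, 5, 6, 10, 15, 30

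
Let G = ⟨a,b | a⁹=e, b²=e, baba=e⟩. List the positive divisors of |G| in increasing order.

|G| = 18 = 2 · 3². By Lagrange's theorem the order of any subgroup divides 18; the divisors of 18 are 1, 2, 3, 6, 9, 18.

Answer: 1, 2, 3, 6, 9, 18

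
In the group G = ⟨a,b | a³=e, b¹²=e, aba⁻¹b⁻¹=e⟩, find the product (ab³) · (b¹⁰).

Compute (ab³) · (b¹⁰) by multiplying left to right and reducing via the relations at each step:
  (ab³) · b¹⁰ = ab

Answer: ab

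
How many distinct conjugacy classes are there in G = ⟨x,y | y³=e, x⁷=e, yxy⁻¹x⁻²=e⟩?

The conjugacy classes (representative and size) are:
  [e] (size 1), [x²] (size 3), [x⁵] (size 3), [y] (size 7), [y²] (size 7).
Class equation: 1 + 3 + 3 + 7 + 7 = 21 = |G|. So G has 5 conjugacy classes.

Answer: 5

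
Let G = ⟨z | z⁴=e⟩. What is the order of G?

G is generated by a single element, so G is cyclic. The relator gives z⁴ = e and no smaller power is forced to be e, so the 4 powers {e, z, z², z³} are distinct. Hence |G| = 4.

Answer: 4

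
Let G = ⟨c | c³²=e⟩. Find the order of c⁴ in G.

Compute successive powers until reaching e:
  (c⁴)¹ = c⁴, (c⁴)² = c⁸, (c⁴)³ = c¹², (c⁴)⁴ = c¹⁶, (c⁴)⁵ = c²⁰, (c⁴)⁶ = c²⁴, (c⁴)⁷ = c²⁸, (c⁴)⁸ = e.
The smallest positive k with (c⁴)ᵏ = e is 8.

Answer: 8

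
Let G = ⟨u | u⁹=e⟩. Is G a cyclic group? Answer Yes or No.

|G| = 9. The element u has order 9 (its powers give 9 distinct elements), so ⟨u⟩ = G and G is cyclic.

Answer: Yes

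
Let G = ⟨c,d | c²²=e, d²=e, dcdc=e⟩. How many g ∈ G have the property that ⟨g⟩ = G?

⟨g⟩ = G would require ord(g) = |G| = 44, but the maximum element order in G is 22 < 44. So G is not cyclic and no single element generates it: the count is 0.

Answer: 0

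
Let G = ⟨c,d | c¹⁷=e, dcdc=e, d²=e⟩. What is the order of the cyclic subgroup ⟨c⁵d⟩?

|⟨c⁵d⟩| equals the order of c⁵d. Compute successive powers until reaching e:
  (c⁵d)¹ = c⁵d, (c⁵d)² = e.
The smallest positive k with (c⁵d)ᵏ = e is 2, so |⟨c⁵d⟩| = 2.

Answer: 2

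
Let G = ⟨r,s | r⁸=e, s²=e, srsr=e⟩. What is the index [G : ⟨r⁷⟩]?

First find ord(r⁷) by computing successive powers:
  (r⁷)¹ = r⁷, (r⁷)² = r⁶, (r⁷)³ = r⁵, (r⁷)⁴ = r⁴, (r⁷)⁵ = r³, (r⁷)⁶ = r², (r⁷)⁷ = r, (r⁷)⁸ = e.
So |⟨r⁷⟩| = ord(r⁷) = 8. With |G| = 16, by Lagrange [G : ⟨r⁷⟩] = 16/8 = 2.

Answer: 2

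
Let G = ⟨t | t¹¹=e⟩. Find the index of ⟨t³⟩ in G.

First find ord(t³) by computing successive powers:
  (t³)¹ = t³, (t³)² = t⁶, (t³)³ = t⁹, (t³)⁴ = t, (t³)⁵ = t⁴, (t³)⁶ = t⁷, (t³)⁷ = t¹⁰, (t³)⁸ = t², (t³)⁹ = t⁵, (t³)¹⁰ = t⁸, (t³)¹¹ = e.
So |⟨t³⟩| = ord(t³) = 11. With |G| = 11, by Lagrange [G : ⟨t³⟩] = 11/11 = 1.

Answer: 1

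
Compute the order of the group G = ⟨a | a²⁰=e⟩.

G is generated by a single element, so G is cyclic. The relator gives a²⁰ = e and no smaller power is forced to be e, so the 20 powers {a, e, a², a³, a⁴, a⁵, a⁶, a⁷, a⁸, a⁹, a¹², a¹³, a¹¹, a¹⁰, a¹⁴, a¹⁵, a¹⁶, a¹⁷, a¹⁸, a¹⁹} are distinct. Hence |G| = 20.

Answer: 20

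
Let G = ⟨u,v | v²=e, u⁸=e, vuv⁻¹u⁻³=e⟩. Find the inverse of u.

The order of u is 8 (smallest k with uᵏ = e), so u⁻¹ = u⁷ = u⁷.
Check: u · (u⁷) → u · u⁷ = e, giving e as required.

Answer: u⁷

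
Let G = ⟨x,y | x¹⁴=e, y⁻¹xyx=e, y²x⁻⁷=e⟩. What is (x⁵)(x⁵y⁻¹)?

Compute (x⁵) · (x⁵y⁻¹) by multiplying left to right and reducing via the relations at each step:
  (x⁵) · x⁵ = x¹⁰
  (x¹⁰) · y⁻¹ = x³y

Answer: x³y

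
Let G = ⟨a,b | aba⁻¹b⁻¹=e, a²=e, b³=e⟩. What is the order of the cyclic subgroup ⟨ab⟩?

|⟨ab⟩| equals the order of ab. Compute successive powers until reaching e:
  (ab)¹ = ab, (ab)² = b², (ab)³ = a, (ab)⁴ = b, (ab)⁵ = ab², (ab)⁶ = e.
The smallest positive k with (ab)ᵏ = e is 6, so |⟨ab⟩| = 6.

Answer: 6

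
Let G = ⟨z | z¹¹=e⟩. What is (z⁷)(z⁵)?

Compute (z⁷) · (z⁵) by multiplying left to right and reducing via the relations at each step:
  (z⁷) · z⁵ = z

Answer: z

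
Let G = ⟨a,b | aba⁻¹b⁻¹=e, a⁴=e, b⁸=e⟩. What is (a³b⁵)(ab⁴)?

Compute (a³b⁵) · (ab⁴) by multiplying left to right and reducing via the relations at each step:
  (a³b⁵) · a = b⁵
  (b⁵) · b⁴ = b

Answer: b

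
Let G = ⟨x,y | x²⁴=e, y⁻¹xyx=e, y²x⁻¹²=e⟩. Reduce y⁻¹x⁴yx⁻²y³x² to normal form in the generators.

Multiply left to right, reducing at each step:
  (y⁻¹) · x⁴ = x⁸y
  (x⁸y) · y = x²⁰
  (x²⁰) · x⁻² = x¹⁸
  (x¹⁸) · y³ = x⁶y
  (x⁶y) · x² = x⁴y

Answer: x⁴y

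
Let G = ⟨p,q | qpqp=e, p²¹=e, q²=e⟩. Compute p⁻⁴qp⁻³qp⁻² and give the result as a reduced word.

Multiply left to right, reducing at each step:
  (p¹⁷) · q = p¹⁷q
  (p¹⁷q) · p⁻³ = p²⁰q
  (p²⁰q) · q = p²⁰
  (p²⁰) · p⁻² = p¹⁸

Answer: p¹⁸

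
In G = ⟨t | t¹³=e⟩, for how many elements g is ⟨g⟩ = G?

G is cyclic of order 13. An element generates G iff its order is 13, and a cyclic group of order 13 has exactly φ(13) = 12 such elements.

Answer: 12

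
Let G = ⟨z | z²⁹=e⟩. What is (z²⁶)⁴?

Compute successive powers of (z²⁶), reducing at each step:
  (z²⁶)²: (z²⁶) · z²⁶ = z²³
  (z²⁶)³: (z²³) · z²⁶ = z²⁰
  (z²⁶)⁴: (z²⁰) · z²⁶ = z¹⁷

Answer: z¹⁷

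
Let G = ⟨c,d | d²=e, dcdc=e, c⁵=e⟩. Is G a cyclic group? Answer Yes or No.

Every cyclic group is abelian. But c·d = cd while d·c = c⁴d, so c·d ≠ d·c and G is not abelian. Hence G is not cyclic.

Answer: No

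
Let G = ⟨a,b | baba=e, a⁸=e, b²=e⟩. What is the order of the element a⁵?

Compute successive powers until reaching e:
  (a⁵)¹ = a⁵, (a⁵)² = a², (a⁵)³ = a⁷, (a⁵)⁴ = a⁴, (a⁵)⁵ = a, (a⁵)⁶ = a⁶, (a⁵)⁷ = a³, (a⁵)⁸ = e.
The smallest positive k with (a⁵)ᵏ = e is 8.

Answer: 8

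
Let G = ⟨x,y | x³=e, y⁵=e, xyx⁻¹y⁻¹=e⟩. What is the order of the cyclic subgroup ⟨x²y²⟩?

|⟨x²y²⟩| equals the order of x²y². Compute successive powers until reaching e:
  (x²y²)¹ = x²y², (x²y²)² = xy⁴, (x²y²)³ = y, (x²y²)⁴ = x²y³, (x²y²)⁵ = x, (x²y²)⁶ = y², (x²y²)⁷ = x²y⁴, (x²y²)⁸ = xy, (x²y²)⁹ = y³, (x²y²)¹⁰ = x², (x²y²)¹¹ = xy², (x²y²)¹² = y⁴, (x²y²)¹³ = x²y, (x²y²)¹⁴ = xy³, (x²y²)¹⁵ = e.
The smallest positive k with (x²y²)ᵏ = e is 15, so |⟨x²y²⟩| = 15.

Answer: 15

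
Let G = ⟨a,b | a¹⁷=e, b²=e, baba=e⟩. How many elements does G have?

Enumerate words in the generators, reducing via the relations: the distinct elements are
  {a, b, e, ab, a², a³, a⁴, a⁵, a⁶, a⁷, a⁸, a⁹, a²b, a³b, a¹², a¹³, a¹¹, a¹⁰, a¹⁴, a¹⁵, a¹⁶, a⁴b, a⁵b, a⁶b, a⁷b, a⁸b, a⁹b, a¹²b, a¹³b, a¹¹b, a¹⁰b, a¹⁴b, a¹⁵b, a¹⁶b}.
No further products give new elements, so |G| = 34.

Answer: 34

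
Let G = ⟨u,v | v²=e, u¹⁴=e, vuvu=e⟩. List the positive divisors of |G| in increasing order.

|G| = 28 = 2² · 7. By Lagrange's theorem the order of any subgroup divides 28; the divisors of 28 are 1, 2, 4, 7, 14, 28.

Answer: 1, 2, 4, 7, 14, 28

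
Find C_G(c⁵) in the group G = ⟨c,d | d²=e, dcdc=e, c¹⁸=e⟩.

⟨c⁵⟩ ⊆ C_G(c⁵) since powers of c⁵ commute with c⁵; so |C_G(c⁵)| ≥ |⟨c⁵⟩| = 18.
By orbit–stabilizer, |C_G(c⁵)| = |G| / |conj. class of c⁵| = 36 / 2 = 18.
The 18 elements commuting with c⁵ are {e, c, c², c³, c⁴, c⁵, c⁶, c⁷, c⁸, c⁹, c¹⁰, c¹¹, c¹², c¹³, c¹⁴, c¹⁵, c¹⁶, c¹⁷}.

Answer: {e, c, c², c³, c⁴, c⁵, c⁶, c⁷, c⁸, c⁹, c¹⁰, c¹¹, c¹², c¹³, c¹⁴, c¹⁵, c¹⁶, c¹⁷}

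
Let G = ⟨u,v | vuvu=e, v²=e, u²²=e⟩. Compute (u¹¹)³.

Compute successive powers of (u¹¹), reducing at each step:
  (u¹¹)²: (u¹¹) · u¹¹ = e
  (u¹¹)³: e · u¹¹ = u¹¹

Answer: u¹¹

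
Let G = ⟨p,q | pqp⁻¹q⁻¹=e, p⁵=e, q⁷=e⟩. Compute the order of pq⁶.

Compute successive powers until reaching e:
  (pq⁶)¹ = pq⁶, (pq⁶)² = p²q⁵, (pq⁶)³ = p³q⁴, (pq⁶)⁴ = p⁴q³, (pq⁶)⁵ = q², (pq⁶)⁶ = pq, (pq⁶)⁷ = p², (pq⁶)⁸ = p³q⁶, (pq⁶)⁹ = p⁴q⁵, (pq⁶)¹⁰ = q⁴, (pq⁶)¹¹ = pq³, (pq⁶)¹² = p²q², (pq⁶)¹³ = p³q, (pq⁶)¹⁴ = p⁴, (pq⁶)¹⁵ = q⁶, (pq⁶)¹⁶ = pq⁵, (pq⁶)¹⁷ = p²q⁴, (pq⁶)¹⁸ = p³q³, (pq⁶)¹⁹ = p⁴q², (pq⁶)²⁰ = q, (pq⁶)²¹ = p, (pq⁶)²² = p²q⁶, (pq⁶)²³ = p³q⁵, (pq⁶)²⁴ = p⁴q⁴, (pq⁶)²⁵ = q³, (pq⁶)²⁶ = pq², (pq⁶)²⁷ = p²q, (pq⁶)²⁸ = p³, (pq⁶)²⁹ = p⁴q⁶, (pq⁶)³⁰ = q⁵, (pq⁶)³¹ = pq⁴, (pq⁶)³² = p²q³, (pq⁶)³³ = p³q², (pq⁶)³⁴ = p⁴q, (pq⁶)³⁵ = e.
The smallest positive k with (pq⁶)ᵏ = e is 35.

Answer: 35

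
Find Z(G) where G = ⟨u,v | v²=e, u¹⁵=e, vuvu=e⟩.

An element z ∈ Z(G) iff z commutes with every generator.
For example e is central: e·u = u = u·e; e·v = v = v·e.
Whereas u ∉ Z(G) since u·v = uv ≠ u¹⁴v = v·u.
Checking each of the 30 elements this way gives Z(G) = {e}, of order 1.

Answer: {e}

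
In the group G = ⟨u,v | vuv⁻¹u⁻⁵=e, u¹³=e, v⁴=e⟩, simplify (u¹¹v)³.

Compute successive powers of (u¹¹v), reducing at each step:
  (u¹¹v)²: (u¹¹v) · u¹¹ = uv;   (uv) · v = uv²
  (u¹¹v)³: (uv²) · u¹¹ = u³v²;   (u³v²) · v = u³v³

Answer: u³v³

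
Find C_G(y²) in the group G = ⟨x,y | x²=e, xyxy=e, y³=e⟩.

⟨y²⟩ ⊆ C_G(y²) since powers of y² commute with y²; so |C_G(y²)| ≥ |⟨y²⟩| = 3.
By orbit–stabilizer, |C_G(y²)| = |G| / |conj. class of y²| = 6 / 2 = 3.
The 3 elements commuting with y² are {e, y, y²}.

Answer: {e, y, y²}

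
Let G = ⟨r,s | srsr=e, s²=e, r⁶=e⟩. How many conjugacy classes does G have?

The conjugacy classes (representative and size) are:
  [e] (size 1), [r⁵] (size 2), [r⁴] (size 2), [r³] (size 1), [s] (size 3), [r³s] (size 3).
Class equation: 1 + 2 + 2 + 1 + 3 + 3 = 12 = |G|. So G has 6 conjugacy classes.

Answer: 6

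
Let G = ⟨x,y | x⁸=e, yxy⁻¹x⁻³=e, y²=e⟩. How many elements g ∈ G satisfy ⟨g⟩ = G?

⟨g⟩ = G would require ord(g) = |G| = 16, but the maximum element order in G is 8 < 16. So G is not cyclic and no single element generates it: the count is 0.

Answer: 0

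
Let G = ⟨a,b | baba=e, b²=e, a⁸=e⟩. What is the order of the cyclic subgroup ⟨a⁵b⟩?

|⟨a⁵b⟩| equals the order of a⁵b. Compute successive powers until reaching e:
  (a⁵b)¹ = a⁵b, (a⁵b)² = e.
The smallest positive k with (a⁵b)ᵏ = e is 2, so |⟨a⁵b⟩| = 2.

Answer: 2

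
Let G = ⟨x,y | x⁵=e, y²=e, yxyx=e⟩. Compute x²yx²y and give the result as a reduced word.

Multiply left to right, reducing at each step:
  (x²) · y = x²y
  (x²y) · x² = y
  y · y = e

Answer: e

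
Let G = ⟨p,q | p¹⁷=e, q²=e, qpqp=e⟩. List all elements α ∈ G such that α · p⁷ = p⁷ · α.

⟨p⁷⟩ ⊆ C_G(p⁷) since powers of p⁷ commute with p⁷; so |C_G(p⁷)| ≥ |⟨p⁷⟩| = 17.
By orbit–stabilizer, |C_G(p⁷)| = |G| / |conj. class of p⁷| = 34 / 2 = 17.
The 17 elements commuting with p⁷ are {e, p, p², p³, p⁴, p⁵, p⁶, p⁷, p⁸, p⁹, p¹⁰, p¹¹, p¹², p¹³, p¹⁴, p¹⁵, p¹⁶}.

Answer: {e, p, p², p³, p⁴, p⁵, p⁶, p⁷, p⁸, p⁹, p¹⁰, p¹¹, p¹², p¹³, p¹⁴, p¹⁵, p¹⁶}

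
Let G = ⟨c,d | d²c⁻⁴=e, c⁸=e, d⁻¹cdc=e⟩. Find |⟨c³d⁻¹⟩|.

|⟨c³d⁻¹⟩| equals the order of c³d⁻¹. Compute successive powers until reaching e:
  (c³d⁻¹)¹ = c³d⁻¹, (c³d⁻¹)² = c⁴, (c³d⁻¹)³ = c³d, (c³d⁻¹)⁴ = e.
The smallest positive k with (c³d⁻¹)ᵏ = e is 4, so |⟨c³d⁻¹⟩| = 4.

Answer: 4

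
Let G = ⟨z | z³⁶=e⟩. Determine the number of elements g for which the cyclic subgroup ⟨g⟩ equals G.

G is cyclic of order 36. An element generates G iff its order is 36, and a cyclic group of order 36 has exactly φ(36) = 12 such elements.

Answer: 12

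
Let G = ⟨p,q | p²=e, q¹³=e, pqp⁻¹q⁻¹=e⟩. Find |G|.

Enumerate words in the generators, reducing via the relations: the distinct elements are
  {e, p, q, pq, q², q³, q⁴, q⁵, q⁶, q⁷, q⁸, q⁹, pq², pq³, pq⁴, pq⁵, pq⁶, pq⁷, pq⁸, pq⁹, q¹², q¹¹, q¹⁰, pq¹², pq¹¹, pq¹⁰}.
No further products give new elements, so |G| = 26.

Answer: 26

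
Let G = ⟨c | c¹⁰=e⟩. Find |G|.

G is generated by a single element, so G is cyclic. The relator gives c¹⁰ = e and no smaller power is forced to be e, so the 10 powers {c, e, c², c³, c⁴, c⁵, c⁶, c⁷, c⁸, c⁹} are distinct. Hence |G| = 10.

Answer: 10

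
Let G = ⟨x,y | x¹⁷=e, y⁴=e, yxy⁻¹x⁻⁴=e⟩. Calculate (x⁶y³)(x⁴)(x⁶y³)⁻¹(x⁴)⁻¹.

[(x⁶y³), (x⁴)] = (x⁶y³)·(x⁴)·(x⁶y³)⁻¹·(x⁴)⁻¹.
  (x⁶y³) · (x⁴) = x⁷y³
  (x⁷y³) · (x¹⁰y) = x
  x · (x¹³) = x¹⁴

Answer: x¹⁴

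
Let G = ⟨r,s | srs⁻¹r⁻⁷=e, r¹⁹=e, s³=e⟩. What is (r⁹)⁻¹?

The order of (r⁹) is 19 (smallest k with (r⁹)ᵏ = e), so (r⁹)⁻¹ = (r⁹)¹⁸ = r¹⁰.
Check: (r⁹) · (r¹⁰) → (r⁹) · r¹⁰ = e, giving e as required.

Answer: r¹⁰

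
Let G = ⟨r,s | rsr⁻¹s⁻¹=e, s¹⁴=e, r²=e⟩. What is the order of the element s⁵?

Compute successive powers until reaching e:
  (s⁵)¹ = s⁵, (s⁵)² = s¹⁰, (s⁵)³ = s, (s⁵)⁴ = s⁶, (s⁵)⁵ = s¹¹, (s⁵)⁶ = s², (s⁵)⁷ = s⁷, (s⁵)⁸ = s¹², (s⁵)⁹ = s³, (s⁵)¹⁰ = s⁸, (s⁵)¹¹ = s¹³, (s⁵)¹² = s⁴, (s⁵)¹³ = s⁹, (s⁵)¹⁴ = e.
The smallest positive k with (s⁵)ᵏ = e is 14.

Answer: 14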